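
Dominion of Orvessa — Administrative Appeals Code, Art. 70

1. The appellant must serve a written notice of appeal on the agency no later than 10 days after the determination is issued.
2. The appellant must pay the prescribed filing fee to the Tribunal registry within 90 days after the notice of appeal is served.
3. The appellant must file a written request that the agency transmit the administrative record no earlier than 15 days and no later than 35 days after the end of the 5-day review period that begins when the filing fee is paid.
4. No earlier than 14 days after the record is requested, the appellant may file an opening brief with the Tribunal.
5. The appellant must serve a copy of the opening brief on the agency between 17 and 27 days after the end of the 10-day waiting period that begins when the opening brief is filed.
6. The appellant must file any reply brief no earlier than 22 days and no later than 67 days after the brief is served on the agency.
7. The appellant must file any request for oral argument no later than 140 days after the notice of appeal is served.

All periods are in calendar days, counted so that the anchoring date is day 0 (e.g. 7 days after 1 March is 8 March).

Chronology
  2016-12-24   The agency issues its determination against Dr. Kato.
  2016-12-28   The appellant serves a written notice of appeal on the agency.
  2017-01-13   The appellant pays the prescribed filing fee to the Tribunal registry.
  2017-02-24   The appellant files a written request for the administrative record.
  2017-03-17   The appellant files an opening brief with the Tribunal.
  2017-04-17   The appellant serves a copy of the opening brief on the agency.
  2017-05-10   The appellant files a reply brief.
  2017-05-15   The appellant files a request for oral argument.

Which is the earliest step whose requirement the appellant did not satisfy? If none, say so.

Step 3

Step 1 — counting 10 days from 2016-12-24 (when the determination is issued) gives a deadline of 2017-01-03; completed 2016-12-28, before the deadline.
Step 2 — counting 90 days from 2016-12-28 (when the notice of appeal is served) gives a deadline of 2017-03-28; completed 2017-01-13, before the deadline.
Step 3 — 15 and 35 days from 2017-01-18 (end of the 5-day review period, which began when the filing fee is paid on 2017-01-13) are 2017-02-02 and 2017-02-22 respectively; done 2017-02-24 — 2 days after the window closed.
That is the first point of non-compliance.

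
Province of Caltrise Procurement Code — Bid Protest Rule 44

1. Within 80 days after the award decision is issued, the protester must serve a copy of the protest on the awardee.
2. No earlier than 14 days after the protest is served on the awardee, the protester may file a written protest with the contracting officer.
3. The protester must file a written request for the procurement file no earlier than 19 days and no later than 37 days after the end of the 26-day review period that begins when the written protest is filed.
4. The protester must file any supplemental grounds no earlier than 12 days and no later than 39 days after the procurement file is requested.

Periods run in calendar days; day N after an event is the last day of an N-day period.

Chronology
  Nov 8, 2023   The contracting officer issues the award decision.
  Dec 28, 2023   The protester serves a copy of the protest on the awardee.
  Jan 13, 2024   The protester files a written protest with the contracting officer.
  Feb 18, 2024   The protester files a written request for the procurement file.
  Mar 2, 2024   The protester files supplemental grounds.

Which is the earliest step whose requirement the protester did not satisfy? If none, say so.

Step 3

(1) due by Nov 8, 2023 + 80 days = Jan 27, 2024; Dec 28, 2023 is within that limit.
(2) permitted from Dec 28, 2023 + 14 days = Jan 11, 2024 onward; done Jan 13, 2024 — permitted.
(3) the permitted window runs from Feb 8, 2024 + 19 = Feb 27, 2024 to Feb 8, 2024 + 37 = Mar 16, 2024; Feb 18, 2024 is 9 days too early.
That is the first point of non-compliance.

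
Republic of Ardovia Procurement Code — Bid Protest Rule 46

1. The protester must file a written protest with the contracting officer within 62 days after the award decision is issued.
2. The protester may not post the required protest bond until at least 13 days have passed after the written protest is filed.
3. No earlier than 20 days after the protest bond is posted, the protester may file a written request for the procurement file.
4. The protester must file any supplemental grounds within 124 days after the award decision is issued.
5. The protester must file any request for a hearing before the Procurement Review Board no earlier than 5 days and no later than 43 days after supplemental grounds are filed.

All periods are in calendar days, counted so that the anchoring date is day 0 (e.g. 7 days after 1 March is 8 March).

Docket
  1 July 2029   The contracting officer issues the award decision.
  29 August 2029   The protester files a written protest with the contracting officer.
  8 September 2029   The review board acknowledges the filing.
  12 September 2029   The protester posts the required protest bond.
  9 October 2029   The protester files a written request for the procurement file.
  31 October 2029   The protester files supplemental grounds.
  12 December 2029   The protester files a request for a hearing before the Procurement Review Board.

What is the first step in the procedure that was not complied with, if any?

None — every step was satisfied

Step 1: 62 days after 1 July 2029 (when the award decision is issued) is 1 September 2029; done 29 August 2029 — timely.
Step 2: the earliest permitted date is 13 days after 29 August 2029 (when the written protest is filed), i.e. 11 September 2029; 12 September 2029 is on or after that date.
Step 3: the earliest permitted date is 20 days after 12 September 2029 (when the protest bond is posted), i.e. 2 October 2029; done 9 October 2029, after the minimum wait.
Step 4: 124 days after 1 July 2029 (when the award decision is issued) is 2 November 2029; 31 October 2029 is within that limit.
Step 5: the window is 5–43 days after 31 October 2029 (when supplemental grounds are filed), so 5 November 2029 through 13 December 2029; done 12 December 2029 — within the window.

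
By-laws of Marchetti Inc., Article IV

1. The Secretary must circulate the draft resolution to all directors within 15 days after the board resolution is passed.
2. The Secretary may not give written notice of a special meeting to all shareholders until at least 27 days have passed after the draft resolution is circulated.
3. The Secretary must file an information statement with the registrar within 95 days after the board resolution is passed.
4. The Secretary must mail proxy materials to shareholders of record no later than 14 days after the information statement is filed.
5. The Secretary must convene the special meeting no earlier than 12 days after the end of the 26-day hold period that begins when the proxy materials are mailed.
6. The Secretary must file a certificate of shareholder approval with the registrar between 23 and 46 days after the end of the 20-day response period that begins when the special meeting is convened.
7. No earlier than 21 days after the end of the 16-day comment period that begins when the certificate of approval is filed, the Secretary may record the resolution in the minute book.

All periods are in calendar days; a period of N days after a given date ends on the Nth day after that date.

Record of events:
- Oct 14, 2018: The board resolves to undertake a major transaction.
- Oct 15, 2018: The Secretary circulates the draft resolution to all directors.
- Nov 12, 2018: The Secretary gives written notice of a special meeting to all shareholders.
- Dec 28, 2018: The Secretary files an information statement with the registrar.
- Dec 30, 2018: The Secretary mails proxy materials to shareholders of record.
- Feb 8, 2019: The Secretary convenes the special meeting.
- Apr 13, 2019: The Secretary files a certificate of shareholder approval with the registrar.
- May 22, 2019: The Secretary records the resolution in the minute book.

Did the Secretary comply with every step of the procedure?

Yes

Step 1 — counting 15 days from Oct 14, 2018 (when the board resolution is passed) gives a deadline of Oct 29, 2018; Oct 15, 2018 is within that limit.
Step 2 — must wait 27 days from Oct 15, 2018 (when the draft resolution is circulated), so not before Nov 11, 2018; done Nov 12, 2018, after the minimum wait.
Step 3 — counting 95 days from Oct 14, 2018 (when the board resolution is passed) gives a deadline of Jan 17, 2019; Dec 28, 2018 is within that limit.
Step 4 — counting 14 days from Dec 28, 2018 (when the information statement is filed) gives a deadline of Jan 11, 2019; completed Dec 30, 2018, before the deadline.
Step 5 — must wait 12 days from Jan 25, 2019 (end of the 26-day hold period, which began when the proxy materials are mailed on Dec 30, 2018), so not before Feb 6, 2019; done Feb 8, 2019 — permitted.
Step 6 — 23 and 46 days from Feb 28, 2019 (end of the 20-day response period, which began when the special meeting is convened on Feb 8, 2019) are Mar 23, 2019 and Apr 15, 2019 respectively; done Apr 13, 2019 — within the window.
Step 7 — must wait 21 days from Apr 29, 2019 (end of the 16-day comment period, which began when the certificate of approval is filed on Apr 13, 2019), so not before May 20, 2019; done May 22, 2019 — permitted.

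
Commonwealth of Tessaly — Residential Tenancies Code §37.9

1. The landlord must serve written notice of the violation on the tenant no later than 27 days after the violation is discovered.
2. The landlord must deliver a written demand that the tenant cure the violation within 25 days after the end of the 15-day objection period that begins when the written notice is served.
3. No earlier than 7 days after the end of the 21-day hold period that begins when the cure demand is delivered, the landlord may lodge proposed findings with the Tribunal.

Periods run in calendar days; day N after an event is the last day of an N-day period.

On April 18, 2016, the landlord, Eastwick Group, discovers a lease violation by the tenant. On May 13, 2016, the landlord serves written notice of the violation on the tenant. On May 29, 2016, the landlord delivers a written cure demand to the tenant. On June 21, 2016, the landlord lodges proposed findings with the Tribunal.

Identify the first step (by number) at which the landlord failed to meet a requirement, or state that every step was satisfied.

Step 3

(1) due by April 18, 2016 + 27 days = May 15, 2016; done May 13, 2016 — timely.
(2) due by May 28, 2016 + 25 days = June 22, 2016; done May 29, 2016 — timely.
(3) permitted from June 19, 2016 + 7 days = June 26, 2016 onward; June 21, 2016 is 5 days before the earliest permitted date.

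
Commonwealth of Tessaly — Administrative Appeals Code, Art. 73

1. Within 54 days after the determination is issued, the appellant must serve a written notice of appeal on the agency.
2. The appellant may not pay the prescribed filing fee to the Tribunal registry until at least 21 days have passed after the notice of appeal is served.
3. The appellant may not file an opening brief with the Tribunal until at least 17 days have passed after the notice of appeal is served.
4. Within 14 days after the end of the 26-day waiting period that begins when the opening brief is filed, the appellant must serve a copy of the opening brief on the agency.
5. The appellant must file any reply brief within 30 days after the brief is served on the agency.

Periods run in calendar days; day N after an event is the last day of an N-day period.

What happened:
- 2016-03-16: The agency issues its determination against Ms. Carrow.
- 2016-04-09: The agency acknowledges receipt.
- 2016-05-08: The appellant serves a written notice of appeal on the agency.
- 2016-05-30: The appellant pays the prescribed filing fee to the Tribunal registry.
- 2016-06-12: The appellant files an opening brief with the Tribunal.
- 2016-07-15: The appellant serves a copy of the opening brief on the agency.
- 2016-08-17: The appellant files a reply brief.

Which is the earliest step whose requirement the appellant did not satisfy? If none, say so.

Step 5

(1) due by 2016-03-16 + 54 days = 2016-05-09; 2016-05-08 is within that limit.
(2) permitted from 2016-05-08 + 21 days = 2016-05-29 onward; 2016-05-30 is on or after that date.
(3) permitted from 2016-05-08 + 17 days = 2016-05-25 onward; done 2016-06-12 — permitted.
(4) due by 2016-07-08 + 14 days = 2016-07-22; done 2016-07-15 — timely.
(5) due by 2016-07-15 + 30 days = 2016-08-14; 2016-08-17 misses that deadline by 3 days.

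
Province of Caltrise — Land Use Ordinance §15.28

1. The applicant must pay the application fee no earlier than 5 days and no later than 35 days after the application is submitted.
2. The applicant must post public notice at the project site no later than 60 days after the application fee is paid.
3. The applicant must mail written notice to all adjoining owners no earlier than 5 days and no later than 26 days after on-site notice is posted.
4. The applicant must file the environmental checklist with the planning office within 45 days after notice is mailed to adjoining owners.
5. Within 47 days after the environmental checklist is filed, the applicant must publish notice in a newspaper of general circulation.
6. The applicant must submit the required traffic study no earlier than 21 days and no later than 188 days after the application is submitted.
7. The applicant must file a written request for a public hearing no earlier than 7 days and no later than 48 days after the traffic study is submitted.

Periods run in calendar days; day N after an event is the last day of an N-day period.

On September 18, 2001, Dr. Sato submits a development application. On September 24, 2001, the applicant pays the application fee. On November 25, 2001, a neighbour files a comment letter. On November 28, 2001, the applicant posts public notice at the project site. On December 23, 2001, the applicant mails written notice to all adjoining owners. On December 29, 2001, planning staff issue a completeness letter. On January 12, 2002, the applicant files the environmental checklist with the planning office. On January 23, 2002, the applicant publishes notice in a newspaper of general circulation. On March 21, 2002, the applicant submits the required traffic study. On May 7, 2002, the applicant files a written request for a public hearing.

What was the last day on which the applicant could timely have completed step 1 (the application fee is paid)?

Step 1 runs from September 18, 2001, when the application is submitted. The window is 5–35 days after September 18, 2001; it closes on October 23, 2001.

October 23, 2001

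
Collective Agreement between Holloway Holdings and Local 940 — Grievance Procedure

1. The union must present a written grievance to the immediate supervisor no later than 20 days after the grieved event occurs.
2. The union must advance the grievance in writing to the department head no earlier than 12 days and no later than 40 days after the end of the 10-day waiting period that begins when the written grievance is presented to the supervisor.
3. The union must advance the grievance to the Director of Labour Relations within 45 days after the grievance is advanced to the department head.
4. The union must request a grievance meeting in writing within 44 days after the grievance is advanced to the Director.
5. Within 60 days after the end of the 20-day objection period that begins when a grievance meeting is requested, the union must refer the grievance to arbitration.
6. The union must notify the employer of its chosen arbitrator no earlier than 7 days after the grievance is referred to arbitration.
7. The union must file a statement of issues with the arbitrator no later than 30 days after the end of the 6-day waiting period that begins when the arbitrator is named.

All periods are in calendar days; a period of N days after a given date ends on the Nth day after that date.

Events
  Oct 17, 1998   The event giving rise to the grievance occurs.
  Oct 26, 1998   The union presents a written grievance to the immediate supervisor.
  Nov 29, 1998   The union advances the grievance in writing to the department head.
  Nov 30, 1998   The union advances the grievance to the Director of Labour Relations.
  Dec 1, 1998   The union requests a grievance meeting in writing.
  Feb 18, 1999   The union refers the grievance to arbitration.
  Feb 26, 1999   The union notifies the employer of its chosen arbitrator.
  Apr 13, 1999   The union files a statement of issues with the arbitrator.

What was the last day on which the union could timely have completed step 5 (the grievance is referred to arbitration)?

A grievance meeting is requested on Dec 1, 1998; the 20-day objection period therefore ends Dec 21, 1998, and step 5 runs from that date. 60 days after Dec 21, 1998 is Feb 19, 1999.

Feb 19, 1999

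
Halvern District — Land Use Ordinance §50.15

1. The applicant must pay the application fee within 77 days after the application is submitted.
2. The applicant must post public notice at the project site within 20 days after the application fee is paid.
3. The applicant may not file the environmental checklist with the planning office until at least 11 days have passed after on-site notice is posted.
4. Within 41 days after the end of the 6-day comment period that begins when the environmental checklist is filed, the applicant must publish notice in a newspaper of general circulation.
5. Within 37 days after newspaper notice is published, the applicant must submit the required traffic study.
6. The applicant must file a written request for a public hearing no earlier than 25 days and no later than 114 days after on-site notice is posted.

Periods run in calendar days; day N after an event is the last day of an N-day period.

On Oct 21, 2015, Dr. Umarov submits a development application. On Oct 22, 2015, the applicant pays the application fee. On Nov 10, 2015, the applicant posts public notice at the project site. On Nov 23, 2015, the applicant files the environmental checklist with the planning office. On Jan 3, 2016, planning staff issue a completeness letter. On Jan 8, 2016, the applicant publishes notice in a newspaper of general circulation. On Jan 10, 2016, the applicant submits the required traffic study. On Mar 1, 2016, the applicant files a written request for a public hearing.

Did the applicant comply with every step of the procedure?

Step 1: 77 days after Oct 21, 2015 (when the application is submitted) is Jan 6, 2016; done Oct 22, 2015 — timely.
Step 2: 20 days after Oct 22, 2015 (when the application fee is paid) is Nov 11, 2015; Nov 10, 2015 is within that limit.
Step 3: the earliest permitted date is 11 days after Nov 10, 2015 (when on-site notice is posted), i.e. Nov 21, 2015; Nov 23, 2015 is on or after that date.
Step 4: 41 days after Nov 29, 2015 (end of the 6-day comment period, which began when the environmental checklist is filed on Nov 23, 2015) is Jan 9, 2016; completed Jan 8, 2016, before the deadline.
Step 5: 37 days after Jan 8, 2016 (when newspaper notice is published) is Feb 14, 2016; Jan 10, 2016 is within that limit.
Step 6: the window is 25–114 days after Nov 10, 2015 (when on-site notice is posted), so Dec 5, 2015 through Mar 3, 2016; done Mar 1, 2016 — within the window.

Yes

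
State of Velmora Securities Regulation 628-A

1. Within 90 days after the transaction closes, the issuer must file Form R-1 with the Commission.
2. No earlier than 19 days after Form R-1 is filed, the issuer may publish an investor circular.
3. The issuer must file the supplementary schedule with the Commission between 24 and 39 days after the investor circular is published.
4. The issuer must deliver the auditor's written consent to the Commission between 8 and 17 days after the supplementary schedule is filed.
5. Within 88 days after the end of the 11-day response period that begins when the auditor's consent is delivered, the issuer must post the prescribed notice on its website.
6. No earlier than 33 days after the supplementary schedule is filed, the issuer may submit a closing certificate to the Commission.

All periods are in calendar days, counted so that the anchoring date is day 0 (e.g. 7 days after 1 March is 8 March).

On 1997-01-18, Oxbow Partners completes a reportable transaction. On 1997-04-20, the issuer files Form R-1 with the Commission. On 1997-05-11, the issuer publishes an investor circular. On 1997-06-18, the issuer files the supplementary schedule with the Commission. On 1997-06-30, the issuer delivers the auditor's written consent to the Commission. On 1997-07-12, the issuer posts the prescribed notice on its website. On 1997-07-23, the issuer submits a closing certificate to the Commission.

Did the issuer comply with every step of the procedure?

(1) due by 1997-01-18 + 90 days = 1997-04-18; done 1997-04-20 — 2 days late.

No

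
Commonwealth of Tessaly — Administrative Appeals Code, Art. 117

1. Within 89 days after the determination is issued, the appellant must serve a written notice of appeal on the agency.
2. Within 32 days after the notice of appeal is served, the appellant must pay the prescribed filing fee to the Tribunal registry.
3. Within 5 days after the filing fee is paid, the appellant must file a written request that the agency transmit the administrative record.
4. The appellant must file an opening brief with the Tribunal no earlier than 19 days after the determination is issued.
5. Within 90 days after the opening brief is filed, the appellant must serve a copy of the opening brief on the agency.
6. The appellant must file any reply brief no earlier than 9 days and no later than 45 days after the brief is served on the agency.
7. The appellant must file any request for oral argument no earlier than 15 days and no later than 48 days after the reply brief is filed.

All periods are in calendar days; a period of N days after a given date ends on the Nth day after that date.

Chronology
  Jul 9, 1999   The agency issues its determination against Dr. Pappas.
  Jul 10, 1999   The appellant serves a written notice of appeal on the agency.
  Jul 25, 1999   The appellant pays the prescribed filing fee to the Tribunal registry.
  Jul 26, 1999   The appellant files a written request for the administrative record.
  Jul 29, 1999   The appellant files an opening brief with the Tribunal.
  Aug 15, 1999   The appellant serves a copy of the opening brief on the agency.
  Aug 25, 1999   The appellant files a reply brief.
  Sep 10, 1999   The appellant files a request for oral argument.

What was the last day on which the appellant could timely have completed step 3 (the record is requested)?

Jul 30, 1999

Step 3 runs from Jul 25, 1999, when the filing fee is paid. 5 days after Jul 25, 1999 is Jul 30, 1999.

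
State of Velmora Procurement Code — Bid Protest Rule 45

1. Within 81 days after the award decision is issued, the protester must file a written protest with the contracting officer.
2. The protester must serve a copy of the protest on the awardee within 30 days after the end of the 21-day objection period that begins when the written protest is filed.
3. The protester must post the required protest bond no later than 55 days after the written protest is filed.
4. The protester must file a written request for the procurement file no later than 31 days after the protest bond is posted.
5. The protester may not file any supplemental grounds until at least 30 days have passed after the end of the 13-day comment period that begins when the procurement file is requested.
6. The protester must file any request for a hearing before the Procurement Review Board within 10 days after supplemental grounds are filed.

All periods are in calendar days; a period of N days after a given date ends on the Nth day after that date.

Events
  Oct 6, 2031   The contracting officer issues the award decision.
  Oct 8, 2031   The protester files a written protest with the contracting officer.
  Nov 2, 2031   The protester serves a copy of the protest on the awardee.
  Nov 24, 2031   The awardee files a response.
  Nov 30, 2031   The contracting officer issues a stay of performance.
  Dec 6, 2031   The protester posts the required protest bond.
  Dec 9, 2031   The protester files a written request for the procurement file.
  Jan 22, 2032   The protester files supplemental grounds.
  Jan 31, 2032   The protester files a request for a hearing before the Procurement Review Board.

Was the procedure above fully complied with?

No

Step 1 — counting 81 days from Oct 6, 2031 (when the award decision is issued) gives a deadline of Dec 26, 2031; done Oct 8, 2031 — timely.
Step 2 — counting 30 days from Oct 29, 2031 (end of the 21-day objection period, which began when the written protest is filed on Oct 8, 2031) gives a deadline of Nov 28, 2031; done Nov 2, 2031 — timely.
Step 3 — counting 55 days from Oct 8, 2031 (when the written protest is filed) gives a deadline of Dec 2, 2031; done Dec 6, 2031 — 4 days late.
No need to go further; step 3 was not satisfied.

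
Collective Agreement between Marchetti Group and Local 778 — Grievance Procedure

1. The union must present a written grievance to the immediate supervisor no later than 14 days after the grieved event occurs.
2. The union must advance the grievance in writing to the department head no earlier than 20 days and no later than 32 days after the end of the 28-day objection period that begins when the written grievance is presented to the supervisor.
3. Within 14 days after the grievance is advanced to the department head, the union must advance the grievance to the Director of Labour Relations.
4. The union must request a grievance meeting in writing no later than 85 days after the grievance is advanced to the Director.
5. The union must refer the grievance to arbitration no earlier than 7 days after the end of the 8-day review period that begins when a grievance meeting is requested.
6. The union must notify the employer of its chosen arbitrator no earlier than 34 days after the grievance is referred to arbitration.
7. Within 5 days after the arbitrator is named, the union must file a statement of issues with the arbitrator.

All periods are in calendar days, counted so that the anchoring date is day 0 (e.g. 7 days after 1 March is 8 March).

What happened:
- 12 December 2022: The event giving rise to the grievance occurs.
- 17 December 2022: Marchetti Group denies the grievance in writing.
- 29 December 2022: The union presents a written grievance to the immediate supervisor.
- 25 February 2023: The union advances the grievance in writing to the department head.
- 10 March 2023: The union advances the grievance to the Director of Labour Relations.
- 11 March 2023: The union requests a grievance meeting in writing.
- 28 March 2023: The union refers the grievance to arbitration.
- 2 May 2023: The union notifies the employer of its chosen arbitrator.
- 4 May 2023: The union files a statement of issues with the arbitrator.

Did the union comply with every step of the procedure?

No

Step 1: 14 days after 12 December 2022 (when the grieved event occurs) is 26 December 2022; 29 December 2022 misses that deadline by 3 days.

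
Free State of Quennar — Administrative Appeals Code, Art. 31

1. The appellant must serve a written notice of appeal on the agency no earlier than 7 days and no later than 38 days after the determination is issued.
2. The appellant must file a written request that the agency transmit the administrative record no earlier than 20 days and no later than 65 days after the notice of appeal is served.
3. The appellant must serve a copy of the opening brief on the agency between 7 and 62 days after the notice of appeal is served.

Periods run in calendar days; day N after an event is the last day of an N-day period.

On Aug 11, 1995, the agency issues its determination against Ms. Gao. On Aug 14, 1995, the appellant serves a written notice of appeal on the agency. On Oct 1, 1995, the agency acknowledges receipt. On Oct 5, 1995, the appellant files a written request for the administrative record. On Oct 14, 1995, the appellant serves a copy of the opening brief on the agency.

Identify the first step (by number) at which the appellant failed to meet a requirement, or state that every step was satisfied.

Step 1: the window is 7–38 days after Aug 11, 1995 (when the determination is issued), so Aug 18, 1995 through Sep 18, 1995; done Aug 14, 1995 — 4 days before the window opened.

Step 1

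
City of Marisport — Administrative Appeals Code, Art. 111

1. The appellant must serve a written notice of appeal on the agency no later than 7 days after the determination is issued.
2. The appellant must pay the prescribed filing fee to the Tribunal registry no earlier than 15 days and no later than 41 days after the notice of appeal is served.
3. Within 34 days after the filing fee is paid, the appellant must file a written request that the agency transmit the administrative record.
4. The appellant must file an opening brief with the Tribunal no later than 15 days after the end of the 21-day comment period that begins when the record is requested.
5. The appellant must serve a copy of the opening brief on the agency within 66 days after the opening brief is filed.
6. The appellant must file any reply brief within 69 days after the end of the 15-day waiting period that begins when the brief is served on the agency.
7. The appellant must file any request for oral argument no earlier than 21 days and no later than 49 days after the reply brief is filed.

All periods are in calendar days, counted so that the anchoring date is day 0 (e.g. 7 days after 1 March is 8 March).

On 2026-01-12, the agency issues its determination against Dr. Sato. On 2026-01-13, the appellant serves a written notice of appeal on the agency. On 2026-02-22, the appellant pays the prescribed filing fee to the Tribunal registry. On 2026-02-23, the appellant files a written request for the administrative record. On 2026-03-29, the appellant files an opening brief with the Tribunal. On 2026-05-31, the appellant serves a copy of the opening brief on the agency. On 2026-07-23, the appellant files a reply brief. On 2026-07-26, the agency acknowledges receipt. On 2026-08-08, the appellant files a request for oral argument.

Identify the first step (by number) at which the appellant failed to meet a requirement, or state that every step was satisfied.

Step 7

(1) due by 2026-01-12 + 7 days = 2026-01-19; done 2026-01-13 — timely.
(2) the permitted window runs from 2026-01-13 + 15 = 2026-01-28 to 2026-01-13 + 41 = 2026-02-23; 2026-02-22 falls inside that range.
(3) due by 2026-02-22 + 34 days = 2026-03-28; 2026-02-23 is within that limit.
(4) due by 2026-03-16 + 15 days = 2026-03-31; completed 2026-03-29, before the deadline.
(5) due by 2026-03-29 + 66 days = 2026-06-03; completed 2026-05-31, before the deadline.
(6) due by 2026-06-15 + 69 days = 2026-08-23; done 2026-07-23 — timely.
(7) the permitted window runs from 2026-07-23 + 21 = 2026-08-13 to 2026-07-23 + 49 = 2026-09-10; 2026-08-08 is 5 days too early.
That is the first point of non-compliance.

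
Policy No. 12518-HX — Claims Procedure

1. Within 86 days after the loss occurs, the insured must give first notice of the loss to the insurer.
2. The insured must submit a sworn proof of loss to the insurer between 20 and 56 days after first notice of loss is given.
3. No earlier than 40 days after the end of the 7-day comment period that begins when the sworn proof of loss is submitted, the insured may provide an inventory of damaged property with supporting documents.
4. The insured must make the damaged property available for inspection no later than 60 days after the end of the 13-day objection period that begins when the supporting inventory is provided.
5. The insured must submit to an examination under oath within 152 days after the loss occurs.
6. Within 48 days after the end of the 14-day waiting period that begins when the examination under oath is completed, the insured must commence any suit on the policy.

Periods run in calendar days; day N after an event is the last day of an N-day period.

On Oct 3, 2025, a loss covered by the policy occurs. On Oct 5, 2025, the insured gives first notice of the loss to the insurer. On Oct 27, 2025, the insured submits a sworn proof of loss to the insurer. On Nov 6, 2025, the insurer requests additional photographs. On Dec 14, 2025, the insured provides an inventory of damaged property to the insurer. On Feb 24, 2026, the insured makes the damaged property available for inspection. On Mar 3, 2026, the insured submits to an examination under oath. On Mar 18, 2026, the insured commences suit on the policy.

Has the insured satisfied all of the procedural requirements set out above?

Yes

(1) due by Oct 3, 2025 + 86 days = Dec 28, 2025; completed Oct 5, 2025, before the deadline.
(2) the permitted window runs from Oct 5, 2025 + 20 = Oct 25, 2025 to Oct 5, 2025 + 56 = Nov 30, 2025; Oct 27, 2025 falls inside that range.
(3) permitted from Nov 3, 2025 + 40 days = Dec 13, 2025 onward; Dec 14, 2025 is on or after that date.
(4) due by Dec 27, 2025 + 60 days = Feb 25, 2026; completed Feb 24, 2026, before the deadline.
(5) due by Oct 3, 2025 + 152 days = Mar 4, 2026; done Mar 3, 2026 — timely.
(6) due by Mar 17, 2026 + 48 days = May 4, 2026; done Mar 18, 2026 — timely.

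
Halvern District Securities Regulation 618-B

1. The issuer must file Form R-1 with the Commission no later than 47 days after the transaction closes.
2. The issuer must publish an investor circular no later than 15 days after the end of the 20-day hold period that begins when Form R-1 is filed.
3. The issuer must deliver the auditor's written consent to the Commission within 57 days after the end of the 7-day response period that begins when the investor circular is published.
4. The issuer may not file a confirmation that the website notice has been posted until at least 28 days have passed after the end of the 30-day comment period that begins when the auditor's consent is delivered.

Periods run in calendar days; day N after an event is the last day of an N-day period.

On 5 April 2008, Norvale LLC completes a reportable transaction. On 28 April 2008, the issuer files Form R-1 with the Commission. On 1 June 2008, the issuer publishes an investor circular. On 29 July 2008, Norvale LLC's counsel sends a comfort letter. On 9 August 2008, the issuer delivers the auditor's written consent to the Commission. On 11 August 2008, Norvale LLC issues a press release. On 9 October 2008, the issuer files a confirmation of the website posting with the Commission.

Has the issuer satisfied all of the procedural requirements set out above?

Step 1: 47 days after 5 April 2008 (when the transaction closes) is 22 May 2008; completed 28 April 2008, before the deadline.
Step 2: 15 days after 18 May 2008 (end of the 20-day hold period, which began when Form R-1 is filed on 28 April 2008) is 2 June 2008; 1 June 2008 is within that limit.
Step 3: 57 days after 8 June 2008 (end of the 7-day response period, which began when the investor circular is published on 1 June 2008) is 4 August 2008; done 9 August 2008 — 5 days late.
Later steps need not be reached.

No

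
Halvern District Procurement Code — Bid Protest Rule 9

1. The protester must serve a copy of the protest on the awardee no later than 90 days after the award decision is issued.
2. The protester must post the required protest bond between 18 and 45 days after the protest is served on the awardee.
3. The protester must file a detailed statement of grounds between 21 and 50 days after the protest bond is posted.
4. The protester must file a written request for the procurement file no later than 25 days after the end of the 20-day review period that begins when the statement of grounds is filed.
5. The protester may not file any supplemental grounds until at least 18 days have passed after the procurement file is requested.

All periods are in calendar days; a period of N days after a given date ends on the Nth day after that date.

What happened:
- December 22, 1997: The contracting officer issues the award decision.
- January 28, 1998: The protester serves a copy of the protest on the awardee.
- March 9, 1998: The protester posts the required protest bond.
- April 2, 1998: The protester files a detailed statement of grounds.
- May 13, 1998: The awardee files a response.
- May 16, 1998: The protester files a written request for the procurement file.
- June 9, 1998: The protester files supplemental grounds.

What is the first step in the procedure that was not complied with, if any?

Step 1: 90 days after December 22, 1997 (when the award decision is issued) is March 22, 1998; completed January 28, 1998, before the deadline.
Step 2: the window is 18–45 days after January 28, 1998 (when the protest is served on the awardee), so February 15, 1998 through March 14, 1998; done March 9, 1998, which is between those dates.
Step 3: the window is 21–50 days after March 9, 1998 (when the protest bond is posted), so March 30, 1998 through April 28, 1998; April 2, 1998 falls inside that range.
Step 4: 25 days after April 22, 1998 (end of the 20-day review period, which began when the statement of grounds is filed on April 2, 1998) is May 17, 1998; May 16, 1998 is within that limit.
Step 5: the earliest permitted date is 18 days after May 16, 1998 (when the procurement file is requested), i.e. June 3, 1998; done June 9, 1998, after the minimum wait.

None — every step was satisfied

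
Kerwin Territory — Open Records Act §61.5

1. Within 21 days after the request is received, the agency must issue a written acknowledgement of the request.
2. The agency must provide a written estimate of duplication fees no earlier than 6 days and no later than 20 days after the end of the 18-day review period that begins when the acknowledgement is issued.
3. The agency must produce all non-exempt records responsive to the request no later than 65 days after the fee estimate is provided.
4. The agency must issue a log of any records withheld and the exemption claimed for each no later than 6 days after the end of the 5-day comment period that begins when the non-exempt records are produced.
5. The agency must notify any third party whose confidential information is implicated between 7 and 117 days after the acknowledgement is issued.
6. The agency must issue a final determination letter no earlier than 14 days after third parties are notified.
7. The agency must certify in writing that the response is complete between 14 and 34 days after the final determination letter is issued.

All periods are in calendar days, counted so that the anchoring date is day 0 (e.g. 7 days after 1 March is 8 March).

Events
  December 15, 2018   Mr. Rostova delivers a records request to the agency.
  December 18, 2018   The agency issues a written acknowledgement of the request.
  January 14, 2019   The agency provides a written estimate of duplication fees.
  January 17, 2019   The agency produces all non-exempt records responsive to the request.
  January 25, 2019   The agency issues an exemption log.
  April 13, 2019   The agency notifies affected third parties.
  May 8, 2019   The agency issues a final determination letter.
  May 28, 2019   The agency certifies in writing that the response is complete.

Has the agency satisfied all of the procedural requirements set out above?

Step 1: 21 days after December 15, 2018 (when the request is received) is January 5, 2019; done December 18, 2018 — timely.
Step 2: the window is 6–20 days after January 5, 2019 (end of the 18-day review period, which began when the acknowledgement is issued on December 18, 2018), so January 11, 2019 through January 25, 2019; done January 14, 2019, which is between those dates.
Step 3: 65 days after January 14, 2019 (when the fee estimate is provided) is March 20, 2019; January 17, 2019 is within that limit.
Step 4: 6 days after January 22, 2019 (end of the 5-day comment period, which began when the non-exempt records are produced on January 17, 2019) is January 28, 2019; done January 25, 2019 — timely.
Step 5: the window is 7–117 days after December 18, 2018 (when the acknowledgement is issued), so December 25, 2018 through April 14, 2019; April 13, 2019 falls inside that range.
Step 6: the earliest permitted date is 14 days after April 13, 2019 (when third parties are notified), i.e. April 27, 2019; done May 8, 2019 — permitted.
Step 7: the window is 14–34 days after May 8, 2019 (when the final determination letter is issued), so May 22, 2019 through June 11, 2019; done May 28, 2019, which is between those dates.

Yes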